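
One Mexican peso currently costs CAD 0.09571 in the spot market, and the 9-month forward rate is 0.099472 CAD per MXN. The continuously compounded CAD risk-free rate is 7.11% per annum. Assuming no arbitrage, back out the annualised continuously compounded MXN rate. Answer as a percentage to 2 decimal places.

1.97%

T = 9/12 years.
F/S = 0.099472/0.09571 = 1.0393062 = (growth of CAD) / (growth of MXN).
CAD growth factor: e^(0.0711×9/12) = 1.0547724.
So the MXN growth factor = 1.0148813.
r = ln(1.0148813)/(9/12) = 0.019696 → 1.97%.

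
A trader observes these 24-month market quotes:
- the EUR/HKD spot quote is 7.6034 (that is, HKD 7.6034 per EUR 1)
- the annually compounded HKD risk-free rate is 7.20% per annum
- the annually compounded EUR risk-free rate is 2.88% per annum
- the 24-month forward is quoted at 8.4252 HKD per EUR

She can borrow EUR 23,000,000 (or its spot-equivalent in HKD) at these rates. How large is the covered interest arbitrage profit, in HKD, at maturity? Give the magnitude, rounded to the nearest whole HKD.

HKD 4,134,804

T = 2 years.
Route A — deposit EUR, sell forward: 23,000,000 × 1.05842944 × 8.4252 = HKD 205,102,033.51.
Route B — convert at spot, deposit HKD: 23,000,000 × 7.6034 × 1.149184 = HKD 200,967,229.39.
The quoted forward overvalues EUR, so borrow HKD, buy EUR at spot, deposit the EUR at 2.88%, and sell the proceeds forward at 8.4252.
The gap between the two covered legs is HKD 4,134,804.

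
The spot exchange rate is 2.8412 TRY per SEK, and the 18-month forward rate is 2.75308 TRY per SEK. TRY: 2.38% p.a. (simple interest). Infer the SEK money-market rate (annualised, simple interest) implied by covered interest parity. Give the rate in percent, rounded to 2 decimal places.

4.59%

T = 18/12 years.
CIP gives F = S · g_TRY/g_SEK, so g_TRY/g_SEK = 2.75308/2.8412 = 0.9689849.
TRY growth factor: 1 + 0.0238×18/12 = 1.035700.
So the SEK growth factor = 1.0688505.
r = (1.0688505 − 1)/(18/12) = 0.045900 → 4.59%.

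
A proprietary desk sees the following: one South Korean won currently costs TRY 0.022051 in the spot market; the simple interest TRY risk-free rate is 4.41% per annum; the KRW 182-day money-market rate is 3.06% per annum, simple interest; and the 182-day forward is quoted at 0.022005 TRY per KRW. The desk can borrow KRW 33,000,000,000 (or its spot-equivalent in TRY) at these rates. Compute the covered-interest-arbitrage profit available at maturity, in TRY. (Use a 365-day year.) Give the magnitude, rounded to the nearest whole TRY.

TRY 6,439,565

T = 182/365 years.
Invest the KRW and cover forward: 33,000,000,000 × 1.01525808219 × 0.022005 = TRY 737,244,885.25.
Convert at spot and invest in TRY: 33,000,000,000 × 0.022051 × 1.02198958904 = TRY 743,684,450.12.
The quoted forward undervalues KRW, so borrow KRW, convert to TRY at spot, deposit the TRY at 4.41%, and buy KRW forward at 0.022005 to cover the loan.
The gap between the two covered legs is TRY 6,439,565.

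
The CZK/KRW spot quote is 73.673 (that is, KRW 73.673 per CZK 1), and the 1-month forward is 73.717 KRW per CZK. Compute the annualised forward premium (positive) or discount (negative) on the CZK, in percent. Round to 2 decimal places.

+0.72%

T = 1/12 years.
CZK trades forward at +0.05972% vs spot over the period.
×(1/T) gives 0.72% p.a.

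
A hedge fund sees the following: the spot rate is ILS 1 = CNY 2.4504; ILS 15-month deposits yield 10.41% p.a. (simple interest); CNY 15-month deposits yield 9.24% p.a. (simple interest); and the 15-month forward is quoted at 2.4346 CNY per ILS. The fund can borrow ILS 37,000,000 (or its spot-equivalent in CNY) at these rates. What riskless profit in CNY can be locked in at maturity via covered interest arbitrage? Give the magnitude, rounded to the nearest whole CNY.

CNY 665,302

T = 15/12 years.
Invest the ILS and cover forward: 37,000,000 × 1.130125 × 2.4346 = CNY 101,801,886.03.
Convert at spot and invest in CNY: 37,000,000 × 2.4504 × 1.115500 = CNY 101,136,584.40.
The quoted forward overvalues ILS, so borrow CNY, buy ILS at spot, deposit the ILS at 10.41%, and sell the proceeds forward at 2.4346.
Profit = 101,801,886.03 − 101,136,584.40 = CNY 665,302.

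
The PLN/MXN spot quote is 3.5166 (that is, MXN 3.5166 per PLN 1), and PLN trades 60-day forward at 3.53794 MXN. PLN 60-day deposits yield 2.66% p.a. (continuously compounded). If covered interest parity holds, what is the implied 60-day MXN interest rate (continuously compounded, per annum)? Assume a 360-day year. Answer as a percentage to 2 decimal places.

6.29%

T = 60/360 years.
By CIP, F/S equals the MXN-to-PLN growth ratio: 3.53794/3.5166 = 1.0060684.
The PLN side grows by e^(0.0266×60/360) = 1.0044432.
So the MXN growth factor = 1.0105386.
r = ln(1.0105386)/(60/360) = 0.062901 → 6.29%.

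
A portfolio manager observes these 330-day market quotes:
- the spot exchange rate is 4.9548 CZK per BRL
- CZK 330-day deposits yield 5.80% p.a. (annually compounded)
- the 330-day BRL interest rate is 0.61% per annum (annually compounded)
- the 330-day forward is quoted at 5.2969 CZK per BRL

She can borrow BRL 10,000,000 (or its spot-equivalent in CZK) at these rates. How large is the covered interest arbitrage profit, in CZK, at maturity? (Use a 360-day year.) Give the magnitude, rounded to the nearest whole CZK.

T = 330/360 years.
Route A — deposit BRL, sell forward: 10,000,000 × 1.0055902486 × 5.2969 = CZK 53,265,109.88.
Route B — convert at spot, deposit CZK: 10,000,000 × 4.9548 × 1.0530407931 = CZK 52,176,065.22.
The quoted forward overvalues BRL, so borrow CZK, buy BRL at spot, deposit the BRL at 0.61%, and sell the proceeds forward at 5.2969.
The gap between the two covered legs is CZK 1,089,045.

CZK 1,089,045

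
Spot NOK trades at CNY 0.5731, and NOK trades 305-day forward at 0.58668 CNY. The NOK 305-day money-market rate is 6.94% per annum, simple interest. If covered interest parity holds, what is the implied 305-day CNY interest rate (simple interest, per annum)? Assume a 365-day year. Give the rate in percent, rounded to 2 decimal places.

9.94%

T = 305/365 years.
CIP gives F = S · g_CNY/g_NOK, so g_CNY/g_NOK = 0.58668/0.5731 = 1.0236957.
The NOK side grows by 1 + 0.0694×305/365 = 1.0579918.
That pins the CNY growth at 1.0830617.
(1.0830617 − 1)/T = 0.099402, i.e. 9.94%.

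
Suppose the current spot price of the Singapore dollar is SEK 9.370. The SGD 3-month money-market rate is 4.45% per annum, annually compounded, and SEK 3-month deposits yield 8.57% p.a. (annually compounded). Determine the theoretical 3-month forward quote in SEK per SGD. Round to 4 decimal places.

T = 3/12 years.
Growth of 1 SEK over T: (1 + 0.0857)^(3/12) = 1.020769.
SGD growth factor: (1 + 0.0445)^(3/12) = 1.010944.
Forward (SEK per SGD) = 9.37 × 1.020769 / 1.010944 = 9.461064.

9.4611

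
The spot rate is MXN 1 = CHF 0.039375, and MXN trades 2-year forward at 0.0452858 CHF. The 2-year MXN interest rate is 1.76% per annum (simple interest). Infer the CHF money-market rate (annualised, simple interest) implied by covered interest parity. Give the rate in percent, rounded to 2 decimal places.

9.53%

T = 2 years.
F/S = 0.0452858/0.039375 = 1.1501156 = (growth of CHF) / (growth of MXN).
MXN growth factor: 1 + 0.0176×2 = 1.035200.
That pins the CHF growth at 1.1905997.
(1.1905997 − 1)/T = 0.095300, i.e. 9.53%.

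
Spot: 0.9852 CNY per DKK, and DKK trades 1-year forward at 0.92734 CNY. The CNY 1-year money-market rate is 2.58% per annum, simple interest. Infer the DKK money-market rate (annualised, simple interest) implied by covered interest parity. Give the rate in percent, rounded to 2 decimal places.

8.98%

T = 1 year.
CIP gives F = S · g_CNY/g_DKK, so g_CNY/g_DKK = 0.92734/0.9852 = 0.9412708.
The CNY side grows by 1 + 0.0258×1 = 1.025800.
Hence g_DKK = 1.0898033.
r = (1.0898033 − 1)/1 = 0.089803 → 8.98%.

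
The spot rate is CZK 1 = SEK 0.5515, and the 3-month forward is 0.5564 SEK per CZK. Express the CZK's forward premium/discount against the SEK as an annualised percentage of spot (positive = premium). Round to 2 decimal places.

+3.55%

T = 3/12 years.
(F − S)/S = (0.5564 − 0.5515)/0.5515 = 0.0088849.
×(1/T) gives 3.55% p.a.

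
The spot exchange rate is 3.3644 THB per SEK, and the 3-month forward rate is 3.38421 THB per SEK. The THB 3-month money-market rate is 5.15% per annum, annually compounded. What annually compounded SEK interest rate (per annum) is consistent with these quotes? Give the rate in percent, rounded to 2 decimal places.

2.71%

T = 3/12 years.
F/S = 3.38421/3.3644 = 1.0058881 = (growth of THB) / (growth of SEK).
THB growth factor: (1 + 0.0515)^(3/12) = 1.0126336.
Hence g_SEK = 1.006706.
Annualise: 1.006706^(12/3) − 1 = 0.027095 = 2.71%.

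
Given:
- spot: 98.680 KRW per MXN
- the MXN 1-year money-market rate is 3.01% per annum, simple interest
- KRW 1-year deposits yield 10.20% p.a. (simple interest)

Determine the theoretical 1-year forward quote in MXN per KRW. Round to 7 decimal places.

0.0094726

T = 1 year.
Growth of 1 KRW over T: 1 + 0.1020×1 = 1.102000.
MXN accumulates by 1 + 0.0301×1 = 1.030100.
CIP: F = S · (grow KRW)/(grow MXN) = 98.68 × 1.102000/1.030100 = 105.5678 KRW per MXN.
Invert for MXN per KRW: 1 / 105.5678 = 0.0094726.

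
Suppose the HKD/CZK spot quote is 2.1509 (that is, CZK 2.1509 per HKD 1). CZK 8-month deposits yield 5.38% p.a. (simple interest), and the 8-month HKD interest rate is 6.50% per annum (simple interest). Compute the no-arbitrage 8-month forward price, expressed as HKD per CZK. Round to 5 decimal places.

0.46827

T = 8/12 years.
CZK accumulates by 1 + 0.0538×8/12 = 1.0358667.
HKD growth factor: 1 + 0.0650×8/12 = 1.0433333.
Forward (CZK per HKD) = 2.1509 × 1.0358667 / 1.0433333 = 2.135507.
Quoted the other way: 1/2.135507 = 0.46827 HKD per CZK.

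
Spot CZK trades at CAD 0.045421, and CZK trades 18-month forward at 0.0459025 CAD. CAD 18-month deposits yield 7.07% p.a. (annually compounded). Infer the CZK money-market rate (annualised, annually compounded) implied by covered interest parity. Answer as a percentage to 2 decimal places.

6.32%

T = 18/12 years.
By CIP, F/S equals the CAD-to-CZK growth ratio: 0.0459025/0.045421 = 1.0106008.
The CAD side grows by (1 + 0.0707)^(18/12) = 1.1079029.
That pins the CZK growth at 1.0962814.
Annualise: 1.0962814^(12/18) − 1 = 0.063199 = 6.32%.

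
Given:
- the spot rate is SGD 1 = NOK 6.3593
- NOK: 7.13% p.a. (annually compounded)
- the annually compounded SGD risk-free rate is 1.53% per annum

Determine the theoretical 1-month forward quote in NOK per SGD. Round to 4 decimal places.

T = 1/12 years.
NOK growth factor: (1 + 0.0713)^(1/12) = 1.0057559.
Growth of 1 SGD over T: (1 + 0.0153)^(1/12) = 1.0012661.
CIP: F = S · (grow NOK)/(grow SGD) = 6.3593 × 1.0057559/1.0012661 = 6.387816 NOK per SGD.

6.3878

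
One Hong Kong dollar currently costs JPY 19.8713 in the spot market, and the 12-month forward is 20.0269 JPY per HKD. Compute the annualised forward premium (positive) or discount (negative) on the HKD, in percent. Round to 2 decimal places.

+0.78%

T = 1 year.
(F − S)/S = (20.0269 − 19.8713)/19.8713 = 0.0078304.
Per annum: 0.0078304 / 1 = 0.007830 = 0.78%.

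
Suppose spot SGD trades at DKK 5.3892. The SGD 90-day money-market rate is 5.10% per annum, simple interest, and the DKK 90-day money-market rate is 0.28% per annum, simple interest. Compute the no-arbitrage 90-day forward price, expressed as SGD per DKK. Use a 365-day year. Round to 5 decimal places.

0.18776

T = 90/365 years.
Growth of 1 DKK over T: 1 + 0.0028×90/365 = 1.0006904.
Growth of 1 SGD over T: 1 + 0.0510×90/365 = 1.0125753.
Forward (DKK per SGD) = 5.3892 × 1.0006904 / 1.0125753 = 5.325945.
Invert for SGD per DKK: 1 / 5.325945 = 0.18776.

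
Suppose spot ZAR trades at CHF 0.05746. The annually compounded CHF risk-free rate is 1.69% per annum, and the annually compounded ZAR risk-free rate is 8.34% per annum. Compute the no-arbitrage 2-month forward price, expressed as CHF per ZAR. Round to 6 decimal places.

0.056857

T = 2/12 years.
CHF accumulates by (1 + 0.0169)^(2/12) = 1.002797.
ZAR accumulates by (1 + 0.0834)^(2/12) = 1.0134402.
So F = 0.05746 × 1.002797 / 1.0134402 = 0.05685655 (CHF/ZAR).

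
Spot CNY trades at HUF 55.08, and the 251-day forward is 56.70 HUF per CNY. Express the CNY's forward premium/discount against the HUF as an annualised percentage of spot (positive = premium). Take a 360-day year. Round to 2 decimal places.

T = 251/360 years.
Period premium: (56.70 − 55.08)/55.08 = 0.0294118.
Annualise by dividing by T: 0.0294118 / (251/360) = 0.042184 → 4.22%.

+4.22%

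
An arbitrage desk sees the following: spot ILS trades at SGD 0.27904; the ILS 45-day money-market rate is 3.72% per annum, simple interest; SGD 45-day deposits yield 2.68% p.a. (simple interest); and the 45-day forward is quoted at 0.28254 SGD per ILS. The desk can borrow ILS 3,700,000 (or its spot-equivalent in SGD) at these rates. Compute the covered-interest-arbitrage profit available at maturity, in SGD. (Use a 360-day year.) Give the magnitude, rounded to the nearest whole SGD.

T = 45/360 years.
Route A — deposit ILS, sell forward: 3,700,000 × 1.004650 × 0.28254 = SGD 1,050,259.10.
Route B — convert at spot, deposit SGD: 3,700,000 × 0.27904 × 1.003350 = SGD 1,035,906.70.
The quoted forward overvalues ILS, so borrow SGD, buy ILS at spot, deposit the ILS at 3.72%, and sell the proceeds forward at 0.28254.
The gap between the two covered legs is SGD 14,352.

SGD 14,352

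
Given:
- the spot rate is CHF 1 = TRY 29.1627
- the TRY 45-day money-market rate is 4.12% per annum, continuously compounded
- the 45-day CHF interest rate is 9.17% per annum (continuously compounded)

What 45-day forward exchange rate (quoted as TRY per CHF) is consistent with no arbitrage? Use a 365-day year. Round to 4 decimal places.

28.9817

T = 45/365 years.
TRY accumulates by e^(0.0412×45/365) = 1.00509237.
CHF growth factor: e^(0.0917×45/365) = 1.01136963.
So F = 29.1627 × 1.00509237 / 1.01136963 = 28.981696 (TRY/CHF).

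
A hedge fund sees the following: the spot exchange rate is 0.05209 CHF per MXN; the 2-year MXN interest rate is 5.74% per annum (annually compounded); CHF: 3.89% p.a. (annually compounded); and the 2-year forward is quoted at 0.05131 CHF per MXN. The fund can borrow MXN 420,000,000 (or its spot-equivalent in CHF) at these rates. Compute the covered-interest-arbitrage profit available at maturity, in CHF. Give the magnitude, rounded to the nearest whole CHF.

CHF 482,167

T = 2 years.
Keep in MXN, deliver into the forward: 420,000,000·1.11809476·0.05131 = CHF 24,095,165.70.
Swap to CHF now, deposit: 420,000,000·0.05209·1.07931321 = CHF 23,612,998.55.
The quoted forward overvalues MXN, so borrow CHF, buy MXN at spot, deposit the MXN at 5.74%, and sell the proceeds forward at 0.05131.
Arbitrage profit = |24,095,165.70 − 23,612,998.55| = CHF 482,167.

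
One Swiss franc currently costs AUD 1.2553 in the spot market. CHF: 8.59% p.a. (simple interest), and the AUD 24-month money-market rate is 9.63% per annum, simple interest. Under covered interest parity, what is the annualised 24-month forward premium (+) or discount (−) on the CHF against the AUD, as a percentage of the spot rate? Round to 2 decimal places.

+0.89%

T = 2 years.
No-arbitrage forward: 1.2553 × 1.192600 / 1.171800 = 1.2775822 AUD/CHF.
(F − S)/S ÷ T = (1.2775822 − 1.2553)/1.2553/2 = 0.008875 → 0.89%.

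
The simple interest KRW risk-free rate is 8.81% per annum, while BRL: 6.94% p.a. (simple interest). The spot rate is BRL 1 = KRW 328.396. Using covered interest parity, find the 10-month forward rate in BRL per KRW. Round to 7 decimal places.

T = 10/12 years.
KRW growth factor: 1 + 0.0881×10/12 = 1.0734167.
BRL accumulates by 1 + 0.0694×10/12 = 1.0578333.
So F = 328.396 × 1.0734167 / 1.0578333 = 333.2337 (KRW/BRL).
Invert for BRL per KRW: 1 / 333.2337 = 0.0030009.

0.0030009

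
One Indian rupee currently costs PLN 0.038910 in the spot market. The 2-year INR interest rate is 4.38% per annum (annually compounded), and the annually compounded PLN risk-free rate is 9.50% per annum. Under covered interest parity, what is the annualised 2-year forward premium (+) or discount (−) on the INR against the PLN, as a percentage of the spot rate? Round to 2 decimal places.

+5.03%

T = 2 years.
F = S · g_PLN/g_INR = 0.03891 × 1.199025/1.0895184 = 0.042820812.
Annualised premium = (F − S)/S × (1/T) = (0.042820812 − 0.03891)/0.03891 ÷ 2 = 5.03%.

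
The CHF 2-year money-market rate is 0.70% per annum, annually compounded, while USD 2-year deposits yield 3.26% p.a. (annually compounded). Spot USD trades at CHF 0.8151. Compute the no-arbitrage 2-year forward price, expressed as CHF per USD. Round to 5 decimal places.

0.77519

T = 2 years.
Growth of 1 CHF over T: (1 + 0.0070)^2 = 1.014049.
Growth of 1 USD over T: (1 + 0.0326)^2 = 1.0662628.
CIP: F = S · (grow CHF)/(grow USD) = 0.8151 × 1.014049/1.0662628 = 0.7751854 CHF per USD.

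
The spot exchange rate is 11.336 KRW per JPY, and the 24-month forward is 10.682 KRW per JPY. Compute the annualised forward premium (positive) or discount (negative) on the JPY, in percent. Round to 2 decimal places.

-2.88%

T = 2 years.
Period premium: (10.682 − 11.336)/11.336 = -0.0576923.
Per annum: -0.0576923 / 2 = -0.028846 = -2.88%.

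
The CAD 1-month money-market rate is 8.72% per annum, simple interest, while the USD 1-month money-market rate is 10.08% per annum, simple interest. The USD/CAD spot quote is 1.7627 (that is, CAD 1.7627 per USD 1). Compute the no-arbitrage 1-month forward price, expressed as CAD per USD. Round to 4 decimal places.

1.7607

T = 1/12 years.
CAD growth factor: 1 + 0.0872×1/12 = 1.0072667.
USD growth factor: 1 + 0.1008×1/12 = 1.008400.
So F = 1.7627 × 1.0072667 / 1.008400 = 1.760719 (CAD/USD).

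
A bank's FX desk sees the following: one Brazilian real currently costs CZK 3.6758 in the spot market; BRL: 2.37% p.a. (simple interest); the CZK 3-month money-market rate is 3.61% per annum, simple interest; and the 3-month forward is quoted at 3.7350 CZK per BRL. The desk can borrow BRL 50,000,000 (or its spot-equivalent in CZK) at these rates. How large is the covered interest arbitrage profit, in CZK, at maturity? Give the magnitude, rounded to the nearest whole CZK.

CZK 2,407,789

T = 3/12 years.
Keep in BRL, deliver into the forward: 50,000,000·1.005925·3.7350 = CZK 187,856,493.75.
Swap to CZK now, deposit: 50,000,000·3.6758·1.009025 = CZK 185,448,704.75.
The quoted forward overvalues BRL, so borrow CZK, buy BRL at spot, deposit the BRL at 2.37%, and sell the proceeds forward at 3.7350.
The gap between the two covered legs is CZK 2,407,789.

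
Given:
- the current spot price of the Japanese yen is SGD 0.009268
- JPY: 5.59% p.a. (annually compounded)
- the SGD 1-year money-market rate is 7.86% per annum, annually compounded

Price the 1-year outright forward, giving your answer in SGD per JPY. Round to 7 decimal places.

T = 1 year.
SGD accumulates by (1 + 0.0786)^1 = 1.078600.
JPY growth factor: (1 + 0.0559)^1 = 1.055900.
CIP: F = S · (grow SGD)/(grow JPY) = 0.009268 × 1.078600/1.055900 = 0.009467246 SGD per JPY.

0.0094672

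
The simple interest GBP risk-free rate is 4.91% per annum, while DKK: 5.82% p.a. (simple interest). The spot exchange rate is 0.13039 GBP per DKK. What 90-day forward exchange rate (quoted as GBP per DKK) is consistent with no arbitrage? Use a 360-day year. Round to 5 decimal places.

T = 90/360 years.
GBP accumulates by 1 + 0.0491×90/360 = 1.012275.
Growth of 1 DKK over T: 1 + 0.0582×90/360 = 1.014550.
Forward (GBP per DKK) = 0.13039 × 1.012275 / 1.014550 = 0.1300976.

0.13010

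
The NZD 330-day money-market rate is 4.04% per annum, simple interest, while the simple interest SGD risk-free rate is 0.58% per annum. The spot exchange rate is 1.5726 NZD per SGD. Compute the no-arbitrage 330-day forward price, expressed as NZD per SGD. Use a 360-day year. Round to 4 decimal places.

1.6222

T = 330/360 years.
Growth of 1 NZD over T: 1 + 0.0404×330/360 = 1.0370333.
Growth of 1 SGD over T: 1 + 0.0058×330/360 = 1.0053167.
So F = 1.5726 × 1.0370333 / 1.0053167 = 1.622214 (NZD/SGD).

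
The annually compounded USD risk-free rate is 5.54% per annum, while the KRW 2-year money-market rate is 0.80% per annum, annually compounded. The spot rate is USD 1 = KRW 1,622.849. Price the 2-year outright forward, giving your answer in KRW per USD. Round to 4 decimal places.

T = 2 years.
KRW growth factor: (1 + 0.0080)^2 = 1.016064.
USD growth factor: (1 + 0.0554)^2 = 1.11386916.
So F = 1622.849 × 1.016064 / 1.11386916 = 1480.352007 (KRW/USD).

1480.3520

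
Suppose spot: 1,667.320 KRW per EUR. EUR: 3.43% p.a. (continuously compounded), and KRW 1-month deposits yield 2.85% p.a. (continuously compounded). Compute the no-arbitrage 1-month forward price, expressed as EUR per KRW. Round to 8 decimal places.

0.00060005

T = 1/12 years.
KRW growth factor: e^(0.0285×1/12) = 1.0023778.
EUR accumulates by e^(0.0343×1/12) = 1.0028624.
Forward (KRW per EUR) = 1667.32 × 1.0023778 / 1.0028624 = 1666.514.
Quoted the other way: 1/1666.514 = 0.00060005 EUR per KRW.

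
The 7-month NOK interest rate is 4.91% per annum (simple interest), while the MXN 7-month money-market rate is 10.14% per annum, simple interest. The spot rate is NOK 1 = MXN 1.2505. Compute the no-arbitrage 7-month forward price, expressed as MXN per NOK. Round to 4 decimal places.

T = 7/12 years.
MXN growth factor: 1 + 0.1014×7/12 = 1.059150.
NOK accumulates by 1 + 0.0491×7/12 = 1.0286417.
CIP: F = S · (grow MXN)/(grow NOK) = 1.2505 × 1.059150/1.0286417 = 1.287588 MXN per NOK.

1.2876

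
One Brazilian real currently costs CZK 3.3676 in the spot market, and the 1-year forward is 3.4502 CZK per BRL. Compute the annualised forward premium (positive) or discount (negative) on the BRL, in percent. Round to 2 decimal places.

+2.45%

T = 1 year.
(F − S)/S = (3.4502 − 3.3676)/3.3676 = 0.0245279.
Per annum: 0.0245279 / 1 = 0.024528 = 2.45%.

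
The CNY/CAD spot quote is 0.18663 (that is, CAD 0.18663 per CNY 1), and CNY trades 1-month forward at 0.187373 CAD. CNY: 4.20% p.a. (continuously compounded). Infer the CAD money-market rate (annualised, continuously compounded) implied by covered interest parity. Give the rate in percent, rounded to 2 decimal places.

T = 1/12 years.
By CIP, F/S equals the CAD-to-CNY growth ratio: 0.187373/0.18663 = 1.0039811.
The CNY side grows by e^(0.0420×1/12) = 1.0035061.
So the CAD growth factor = 1.0075012.
r = ln(1.0075012)/(1/12) = 0.089678 → 8.97%.

8.97%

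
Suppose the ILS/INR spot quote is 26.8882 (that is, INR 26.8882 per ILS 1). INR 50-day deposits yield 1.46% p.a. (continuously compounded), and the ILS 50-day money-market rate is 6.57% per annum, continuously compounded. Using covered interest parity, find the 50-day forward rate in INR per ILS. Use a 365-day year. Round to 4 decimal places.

26.7006

T = 50/365 years.
INR accumulates by e^(0.0146×50/365) = 1.002002.
ILS accumulates by e^(0.0657×50/365) = 1.00904062.
CIP: F = S · (grow INR)/(grow ILS) = 26.8882 × 1.002002/1.00904062 = 26.700640 INR per ILS.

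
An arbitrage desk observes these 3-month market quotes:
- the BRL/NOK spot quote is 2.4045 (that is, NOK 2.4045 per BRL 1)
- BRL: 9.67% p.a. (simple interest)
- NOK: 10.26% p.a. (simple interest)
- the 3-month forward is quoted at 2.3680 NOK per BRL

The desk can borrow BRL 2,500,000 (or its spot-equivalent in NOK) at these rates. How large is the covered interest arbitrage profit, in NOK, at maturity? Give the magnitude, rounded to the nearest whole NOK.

NOK 102,323

T = 3/12 years.
Route A — deposit BRL, sell forward: 2,500,000 × 1.024175 × 2.3680 = NOK 6,063,116.00.
Route B — convert at spot, deposit NOK: 2,500,000 × 2.4045 × 1.025650 = NOK 6,165,438.56.
The quoted forward undervalues BRL, so borrow BRL, convert to NOK at spot, deposit the NOK at 10.26%, and buy BRL forward at 2.3680 to cover the loan.
Profit = 6,165,438.56 − 6,063,116.00 = NOK 102,323.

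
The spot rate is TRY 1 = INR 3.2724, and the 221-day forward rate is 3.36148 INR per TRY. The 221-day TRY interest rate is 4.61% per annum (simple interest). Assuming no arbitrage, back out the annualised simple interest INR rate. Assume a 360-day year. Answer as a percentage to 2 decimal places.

9.17%

T = 221/360 years.
By CIP, F/S equals the INR-to-TRY growth ratio: 3.36148/3.2724 = 1.0272216.
The TRY side grows by 1 + 0.0461×221/360 = 1.0283003.
Hence g_INR = 1.0562923.
r = (1.0562923 − 1)/(221/360) = 0.091698 → 9.17%.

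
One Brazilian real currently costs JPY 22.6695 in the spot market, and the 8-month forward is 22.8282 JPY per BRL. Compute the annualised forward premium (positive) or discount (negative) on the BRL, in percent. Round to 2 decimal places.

T = 8/12 years.
BRL trades forward at +0.70006% vs spot over the period.
×(1/T) gives 1.05% p.a.

+1.05%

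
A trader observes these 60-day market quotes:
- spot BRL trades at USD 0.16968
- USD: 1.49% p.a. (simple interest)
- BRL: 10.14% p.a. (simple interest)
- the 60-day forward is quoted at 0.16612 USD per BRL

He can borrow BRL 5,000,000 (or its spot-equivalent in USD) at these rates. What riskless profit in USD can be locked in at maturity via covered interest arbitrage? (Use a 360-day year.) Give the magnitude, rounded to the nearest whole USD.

T = 60/360 years.
Keep in BRL, deliver into the forward: 5,000,000·1.016900·0.16612 = USD 844,637.14.
Swap to USD now, deposit: 5,000,000·0.16968·1.00248333 = USD 850,506.86.
The quoted forward undervalues BRL, so borrow BRL, convert to USD at spot, deposit the USD at 1.49%, and buy BRL forward at 0.16612 to cover the loan.
The gap between the two covered legs is USD 5,870.

USD 5,870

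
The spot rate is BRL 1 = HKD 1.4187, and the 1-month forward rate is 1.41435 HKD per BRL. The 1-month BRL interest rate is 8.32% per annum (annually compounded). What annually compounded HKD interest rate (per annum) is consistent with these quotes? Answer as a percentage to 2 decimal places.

T = 1/12 years.
CIP gives F = S · g_HKD/g_BRL, so g_HKD/g_BRL = 1.41435/1.4187 = 0.9969338.
The BRL side grows by (1 + 0.0832)^(1/12) = 1.0066822.
That pins the HKD growth at 1.0035955.
r = 1.0035955^(12/1) − 1 = 0.044010 → 4.40%.

4.40%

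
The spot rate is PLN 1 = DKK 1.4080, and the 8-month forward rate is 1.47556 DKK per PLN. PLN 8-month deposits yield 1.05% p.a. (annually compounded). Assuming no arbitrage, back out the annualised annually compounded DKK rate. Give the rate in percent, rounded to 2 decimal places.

8.41%

T = 8/12 years.
CIP gives F = S · g_DKK/g_PLN, so g_DKK/g_PLN = 1.47556/1.408 = 1.0479830.
The PLN side grows by (1 + 0.0105)^(8/12) = 1.0069878.
Hence g_DKK = 1.0553061.
Annualise: 1.0553061^(12/8) − 1 = 0.084096 = 8.41%.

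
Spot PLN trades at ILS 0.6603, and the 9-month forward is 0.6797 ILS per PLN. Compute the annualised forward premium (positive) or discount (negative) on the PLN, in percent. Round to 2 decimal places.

T = 9/12 years.
PLN trades forward at +2.93806% vs spot over the period.
×(1/T) gives 3.92% p.a.

+3.92%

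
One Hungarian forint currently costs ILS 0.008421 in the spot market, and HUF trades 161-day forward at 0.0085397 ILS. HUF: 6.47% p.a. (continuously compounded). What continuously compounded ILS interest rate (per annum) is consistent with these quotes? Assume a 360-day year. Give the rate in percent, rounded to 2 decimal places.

9.60%

T = 161/360 years.
By CIP, F/S equals the ILS-to-HUF growth ratio: 0.0085397/0.008421 = 1.0140957.
HUF growth factor: e^(0.0647×161/360) = 1.029358.
So the ILS growth factor = 1.0438675.
r = ln(1.0438675)/(161/360) = 0.095998 → 9.60%.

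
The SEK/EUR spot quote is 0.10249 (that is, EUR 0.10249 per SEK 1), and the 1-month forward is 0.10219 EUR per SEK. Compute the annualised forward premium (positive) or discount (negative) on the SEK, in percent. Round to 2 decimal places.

T = 1/12 years.
(F − S)/S = (0.10219 − 0.10249)/0.10249 = -0.0029271.
Annualise by dividing by T: -0.0029271 / (1/12) = -0.035125 → -3.51%.

-3.51%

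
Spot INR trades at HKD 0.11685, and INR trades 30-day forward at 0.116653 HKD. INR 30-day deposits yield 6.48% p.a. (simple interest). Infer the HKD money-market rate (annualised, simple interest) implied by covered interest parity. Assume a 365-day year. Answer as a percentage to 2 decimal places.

T = 30/365 years.
By CIP, F/S equals the HKD-to-INR growth ratio: 0.116653/0.11685 = 0.9983141.
INR growth factor: 1 + 0.0648×30/365 = 1.005326.
That pins the HKD growth at 1.0036311.
(1.0036311 − 1)/T = 0.044178, i.e. 4.42%.

4.42%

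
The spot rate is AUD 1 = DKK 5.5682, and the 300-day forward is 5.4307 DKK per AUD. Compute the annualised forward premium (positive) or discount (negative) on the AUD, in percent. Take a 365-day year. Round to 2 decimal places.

T = 300/365 years.
(F − S)/S = (5.4307 − 5.5682)/5.5682 = -0.0246938.
Annualise by dividing by T: -0.0246938 / (300/365) = -0.030044 → -3.00%.

-3.00%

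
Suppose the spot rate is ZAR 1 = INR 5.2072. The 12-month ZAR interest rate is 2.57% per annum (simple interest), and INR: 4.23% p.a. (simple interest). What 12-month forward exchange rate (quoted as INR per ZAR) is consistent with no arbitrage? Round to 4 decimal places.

5.2915

T = 1 year.
INR accumulates by 1 + 0.0423×1 = 1.042300.
Growth of 1 ZAR over T: 1 + 0.0257×1 = 1.025700.
Forward (INR per ZAR) = 5.2072 × 1.042300 / 1.025700 = 5.291474.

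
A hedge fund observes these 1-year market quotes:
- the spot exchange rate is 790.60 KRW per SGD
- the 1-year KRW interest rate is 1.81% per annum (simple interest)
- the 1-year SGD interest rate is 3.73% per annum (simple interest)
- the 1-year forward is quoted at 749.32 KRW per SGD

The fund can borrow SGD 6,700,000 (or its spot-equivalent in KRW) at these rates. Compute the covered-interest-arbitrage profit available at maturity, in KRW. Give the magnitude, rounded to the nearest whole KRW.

KRW 185,189,501

T = 1 year.
Invest the SGD and cover forward: 6,700,000 × 1.037300 × 749.32 = KRW 5,207,706,561.20.
Convert at spot and invest in KRW: 6,700,000 × 790.60 × 1.018100 = KRW 5,392,896,062.00.
The quoted forward undervalues SGD, so borrow SGD, convert to KRW at spot, deposit the KRW at 1.81%, and buy SGD forward at 749.32 to cover the loan.
Profit = 5,392,896,062.00 − 5,207,706,561.20 = KRW 185,189,501.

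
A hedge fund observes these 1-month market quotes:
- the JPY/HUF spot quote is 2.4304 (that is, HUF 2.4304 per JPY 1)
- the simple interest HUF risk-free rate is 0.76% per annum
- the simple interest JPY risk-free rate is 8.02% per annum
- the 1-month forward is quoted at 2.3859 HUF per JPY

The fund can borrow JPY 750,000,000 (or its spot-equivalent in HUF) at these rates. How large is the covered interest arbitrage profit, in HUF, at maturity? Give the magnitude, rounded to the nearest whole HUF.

T = 1/12 years.
Keep in JPY, deliver into the forward: 750,000,000·1.006683333333·2.3859 = HUF 1,801,384,323.75.
Swap to HUF now, deposit: 750,000,000·2.4304·1.000633333333 = HUF 1,823,954,440.00.
The quoted forward undervalues JPY, so borrow JPY, convert to HUF at spot, deposit the HUF at 0.76%, and buy JPY forward at 2.3859 to cover the loan.
Arbitrage profit = |1,801,384,323.75 − 1,823,954,440.00| = HUF 22,570,116.

HUF 22,570,116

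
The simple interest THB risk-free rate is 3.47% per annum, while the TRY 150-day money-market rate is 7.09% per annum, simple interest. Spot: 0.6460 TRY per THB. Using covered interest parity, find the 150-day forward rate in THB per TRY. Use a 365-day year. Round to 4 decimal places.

T = 150/365 years.
TRY growth factor: 1 + 0.0709×150/365 = 1.029137.
THB accumulates by 1 + 0.0347×150/365 = 1.0142603.
CIP: F = S · (grow TRY)/(grow THB) = 0.646 × 1.029137/1.0142603 = 0.6554752 TRY per THB.
Quoted the other way: 1/0.6554752 = 1.5256 THB per TRY.

1.5256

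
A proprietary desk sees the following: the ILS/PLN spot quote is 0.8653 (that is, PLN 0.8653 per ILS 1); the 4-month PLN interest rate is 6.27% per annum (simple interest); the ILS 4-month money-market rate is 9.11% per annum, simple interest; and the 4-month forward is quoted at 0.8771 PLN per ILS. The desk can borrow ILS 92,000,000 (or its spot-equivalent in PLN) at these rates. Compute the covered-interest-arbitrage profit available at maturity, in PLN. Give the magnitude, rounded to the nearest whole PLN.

PLN 1,872,185

T = 4/12 years.
Route A — deposit ILS, sell forward: 92,000,000 × 1.0303666667 × 0.8771 = PLN 83,143,583.51.
Route B — convert at spot, deposit PLN: 92,000,000 × 0.8653 × 1.020900 = PLN 81,271,398.84.
The quoted forward overvalues ILS, so borrow PLN, buy ILS at spot, deposit the ILS at 9.11%, and sell the proceeds forward at 0.8771.
Profit = 83,143,583.51 − 81,271,398.84 = PLN 1,872,185.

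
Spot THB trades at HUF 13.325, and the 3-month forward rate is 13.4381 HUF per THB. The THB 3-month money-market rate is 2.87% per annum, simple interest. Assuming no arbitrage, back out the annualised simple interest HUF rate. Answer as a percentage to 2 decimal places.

T = 3/12 years.
F/S = 13.4381/13.325 = 1.0084878 = (growth of HUF) / (growth of THB).
THB growth factor: 1 + 0.0287×3/12 = 1.007175.
Hence g_HUF = 1.0157237.
r = (1.0157237 − 1)/(3/12) = 0.062895 → 6.29%.

6.29%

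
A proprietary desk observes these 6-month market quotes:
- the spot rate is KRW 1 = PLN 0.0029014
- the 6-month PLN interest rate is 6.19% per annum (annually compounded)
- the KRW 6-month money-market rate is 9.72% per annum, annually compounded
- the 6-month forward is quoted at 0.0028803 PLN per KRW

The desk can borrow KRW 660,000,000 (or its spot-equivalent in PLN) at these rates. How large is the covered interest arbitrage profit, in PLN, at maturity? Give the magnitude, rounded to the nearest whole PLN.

PLN 17,943

T = 6/12 years.
Keep in KRW, deliver into the forward: 660,000,000·1.04747315·0.0028803 = PLN 1,991,244.36.
Swap to PLN now, deposit: 660,000,000·0.0029014·1.030485323 = PLN 1,973,301.08.
The quoted forward overvalues KRW, so borrow PLN, buy KRW at spot, deposit the KRW at 9.72%, and sell the proceeds forward at 0.0028803.
The gap between the two covered legs is PLN 17,943.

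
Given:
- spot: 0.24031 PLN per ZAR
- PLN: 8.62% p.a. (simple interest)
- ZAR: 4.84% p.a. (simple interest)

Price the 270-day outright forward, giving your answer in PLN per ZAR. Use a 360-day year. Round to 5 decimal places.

T = 270/360 years.
PLN growth factor: 1 + 0.0862×270/360 = 1.064650.
ZAR growth factor: 1 + 0.0484×270/360 = 1.036300.
CIP: F = S · (grow PLN)/(grow ZAR) = 0.24031 × 1.064650/1.036300 = 0.2468841 PLN per ZAR.

0.24688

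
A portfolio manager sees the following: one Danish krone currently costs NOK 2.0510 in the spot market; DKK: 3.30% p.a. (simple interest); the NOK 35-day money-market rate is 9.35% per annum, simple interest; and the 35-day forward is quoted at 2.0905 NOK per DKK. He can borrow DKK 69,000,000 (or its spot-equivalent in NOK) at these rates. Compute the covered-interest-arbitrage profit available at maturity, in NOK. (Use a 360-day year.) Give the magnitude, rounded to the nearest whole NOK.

NOK 1,901,837

T = 35/360 years.
Keep in DKK, deliver into the forward: 69,000,000·1.00320833333·2.0905 = NOK 144,707,284.44.
Swap to NOK now, deposit: 69,000,000·2.0510·1.00909027778 = NOK 142,805,447.02.
The quoted forward overvalues DKK, so borrow NOK, buy DKK at spot, deposit the DKK at 3.30%, and sell the proceeds forward at 2.0905.
Profit = 144,707,284.44 − 142,805,447.02 = NOK 1,901,837.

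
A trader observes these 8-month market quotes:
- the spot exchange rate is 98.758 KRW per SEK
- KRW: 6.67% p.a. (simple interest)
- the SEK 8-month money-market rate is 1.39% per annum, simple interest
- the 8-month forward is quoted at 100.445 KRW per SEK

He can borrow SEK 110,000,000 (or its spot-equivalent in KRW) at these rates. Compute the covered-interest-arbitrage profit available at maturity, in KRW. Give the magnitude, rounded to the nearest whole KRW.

KRW 195,101,361

T = 8/12 years.
Invest the SEK and cover forward: 110,000,000 × 1.009266666667 × 100.445 = KRW 11,151,336,936.67.
Convert at spot and invest in KRW: 110,000,000 × 98.758 × 1.044466666667 = KRW 11,346,438,297.34.
The quoted forward undervalues SEK, so borrow SEK, convert to KRW at spot, deposit the KRW at 6.67%, and buy SEK forward at 100.445 to cover the loan.
Profit = 11,346,438,297.34 − 11,151,336,936.67 = KRW 195,101,361.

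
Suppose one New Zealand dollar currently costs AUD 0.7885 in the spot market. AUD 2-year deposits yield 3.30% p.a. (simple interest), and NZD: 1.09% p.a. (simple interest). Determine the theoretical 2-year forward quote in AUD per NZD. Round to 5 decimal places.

0.82261

T = 2 years.
AUD accumulates by 1 + 0.0330×2 = 1.066000.
Growth of 1 NZD over T: 1 + 0.0109×2 = 1.021800.
CIP: F = S · (grow AUD)/(grow NZD) = 0.7885 × 1.066000/1.021800 = 0.8226081 AUD per NZD.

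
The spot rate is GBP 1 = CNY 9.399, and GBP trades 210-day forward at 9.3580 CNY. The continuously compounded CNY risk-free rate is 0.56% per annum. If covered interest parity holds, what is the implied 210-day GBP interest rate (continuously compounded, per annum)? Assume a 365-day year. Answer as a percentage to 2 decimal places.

T = 210/365 years.
By CIP, F/S equals the CNY-to-GBP growth ratio: 9.358/9.399 = 0.9956378.
The CNY side grows by e^(0.0056×210/365) = 1.0032271.
Hence g_GBP = 1.0076226.
r = ln(1.0076226)/(210/365) = 0.013199 → 1.32%.

1.32%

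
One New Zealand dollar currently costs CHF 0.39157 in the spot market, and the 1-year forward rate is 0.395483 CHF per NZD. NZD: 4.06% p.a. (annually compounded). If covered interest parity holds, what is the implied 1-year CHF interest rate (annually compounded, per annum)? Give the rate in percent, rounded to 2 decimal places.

5.10%

T = 1 year.
F/S = 0.395483/0.39157 = 1.0099931 = (growth of CHF) / (growth of NZD).
NZD growth factor: (1 + 0.0406)^1 = 1.040600.
Hence g_CHF = 1.0509988.
Annualise: 1.0509988^(1/1) − 1 = 0.050999 = 5.10%.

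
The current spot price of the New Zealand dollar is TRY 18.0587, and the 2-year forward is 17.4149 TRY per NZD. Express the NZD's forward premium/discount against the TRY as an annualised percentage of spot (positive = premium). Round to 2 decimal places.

-1.78%

T = 2 years.
NZD trades forward at -3.56504% vs spot over the period.
Per annum: -0.0356504 / 2 = -0.017825 = -1.78%.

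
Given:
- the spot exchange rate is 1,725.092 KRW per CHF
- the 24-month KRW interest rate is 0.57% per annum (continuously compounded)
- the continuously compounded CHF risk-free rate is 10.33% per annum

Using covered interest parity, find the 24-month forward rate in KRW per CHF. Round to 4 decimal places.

T = 2 years.
Growth of 1 KRW over T: e^(0.0057×2) = 1.0114652276.
Growth of 1 CHF over T: e^(0.1033×2) = 1.2294906771.
Forward (KRW per CHF) = 1725.092 × 1.0114652276 / 1.2294906771 = 1419.181621.

1419.1816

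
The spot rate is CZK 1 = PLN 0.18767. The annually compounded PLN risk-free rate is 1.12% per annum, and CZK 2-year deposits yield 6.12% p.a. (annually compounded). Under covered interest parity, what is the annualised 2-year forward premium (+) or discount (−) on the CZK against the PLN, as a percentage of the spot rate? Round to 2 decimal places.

-4.60%

T = 2 years.
F = S · g_PLN/g_CZK = 0.18767 × 1.0225254/1.1261454 = 0.17040192.
(F − S)/S ÷ T = (0.17040192 − 0.18767)/0.18767/2 = -0.046007 → -4.60%.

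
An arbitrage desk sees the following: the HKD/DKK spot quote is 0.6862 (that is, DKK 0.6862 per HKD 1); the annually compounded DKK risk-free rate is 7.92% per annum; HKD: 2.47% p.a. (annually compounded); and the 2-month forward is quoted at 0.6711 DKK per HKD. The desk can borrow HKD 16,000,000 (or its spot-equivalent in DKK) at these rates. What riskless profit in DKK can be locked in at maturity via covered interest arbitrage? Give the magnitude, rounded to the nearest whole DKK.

T = 2/12 years.
Route A — deposit HKD, sell forward: 16,000,000 × 1.0040749278 × 0.6711 = DKK 10,781,354.94.
Route B — convert at spot, deposit DKK: 16,000,000 × 0.6862 × 1.0127843678 = DKK 11,119,562.13.
The quoted forward undervalues HKD, so borrow HKD, convert to DKK at spot, deposit the DKK at 7.92%, and buy HKD forward at 0.6711 to cover the loan.
The gap between the two covered legs is DKK 338,207.

DKK 338,207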